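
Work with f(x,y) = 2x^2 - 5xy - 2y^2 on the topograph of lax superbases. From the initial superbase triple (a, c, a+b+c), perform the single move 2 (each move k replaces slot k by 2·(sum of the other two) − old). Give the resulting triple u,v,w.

start (2,-2,-5) = (f(1,0),f(0,1),f(1,1))
replace slot 2: 2·(2+(-5)) − (-2) = -4 → (2,-4,-5)

2,-4,-5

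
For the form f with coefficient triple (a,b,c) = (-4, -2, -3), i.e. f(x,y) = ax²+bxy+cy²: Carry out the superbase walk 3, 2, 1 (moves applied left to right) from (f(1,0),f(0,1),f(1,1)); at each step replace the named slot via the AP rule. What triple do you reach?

start (-4,-3,-9) = (f(1,0),f(0,1),f(1,1))
replace slot 3: 2·((-4)+(-3)) − (-9) = -5 → (-4,-3,-5)
replace slot 2: 2·((-4)+(-5)) − (-3) = -15 → (-4,-15,-5)
replace slot 1: 2·((-15)+(-5)) − (-4) = -36 → (-36,-15,-5)

-36,-15,-5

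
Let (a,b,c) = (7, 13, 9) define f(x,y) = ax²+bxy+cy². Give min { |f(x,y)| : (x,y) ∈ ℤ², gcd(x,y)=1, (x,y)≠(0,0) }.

translate: b→-1 (≡13 mod 14), so (7,13,9)→(7,-1,3)
flip: (7,-1,3)→(3,1,7)
reduced (well bottom): (3,1,7) with a≤c, −a<b≤a
well minimum = a = 3

3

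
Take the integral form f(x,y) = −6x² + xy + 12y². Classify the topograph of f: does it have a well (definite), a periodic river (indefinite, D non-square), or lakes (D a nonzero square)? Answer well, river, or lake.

D = b²−4ac = 1² − 4·(-6)·12 = 289
D = 17² is a perfect square ⇒ form factors over ℤ ⇒ lakes

lake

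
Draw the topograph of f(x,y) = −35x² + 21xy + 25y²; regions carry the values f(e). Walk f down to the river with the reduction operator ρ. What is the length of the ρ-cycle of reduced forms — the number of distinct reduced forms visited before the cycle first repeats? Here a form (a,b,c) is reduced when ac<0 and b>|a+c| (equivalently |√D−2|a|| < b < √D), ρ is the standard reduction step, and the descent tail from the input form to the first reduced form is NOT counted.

D = 3941, ⌊√D⌋ = 62
river: ρ → (25,29,-31)
river: ρ → (-31,33,23)
river: ρ → (23,59,-5)
river: ρ → (-5,61,11)
river: ρ → (11,49,-35)
river: ρ → (-35,21,25)
ρ-cycle length = 6 (tail of 0 descent steps not counted)

6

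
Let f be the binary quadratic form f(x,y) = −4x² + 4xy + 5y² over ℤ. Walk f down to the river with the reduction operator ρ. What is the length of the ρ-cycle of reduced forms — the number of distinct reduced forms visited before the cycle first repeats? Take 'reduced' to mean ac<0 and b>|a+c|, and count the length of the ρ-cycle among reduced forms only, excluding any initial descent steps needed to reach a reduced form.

D = 96, ⌊√D⌋ = 9
river: ρ → (5,6,-3)
river: ρ → (-3,6,5)
river: ρ → (5,4,-4)
river: ρ → (-4,4,5)
ρ-cycle length = 4 (tail of 0 descent steps not counted)

4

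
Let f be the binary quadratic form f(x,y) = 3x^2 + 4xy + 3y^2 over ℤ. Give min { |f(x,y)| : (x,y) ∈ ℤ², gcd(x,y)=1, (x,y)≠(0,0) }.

translate: b→-2 (≡4 mod 6), so (3,4,3)→(3,-2,2)
flip: (3,-2,2)→(2,2,3)
reduced (well bottom): (2,2,3) with a≤c, −a<b≤a
well minimum = a = 2

2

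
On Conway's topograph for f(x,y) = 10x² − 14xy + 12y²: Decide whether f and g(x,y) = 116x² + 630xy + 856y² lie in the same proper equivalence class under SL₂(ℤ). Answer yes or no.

D₁ = -284, D₂ = -284
f: translate: b→6 (≡-14 mod 20), so (10,-14,12)→(10,6,8)
f: flip: (10,6,8)→(8,-6,10)
f: reduced (well bottom): (8,-6,10) with a≤c, −a<b≤a
g: translate: b→-66 (≡630 mod 232), so (116,630,856)→(116,-66,10)
g: flip: (116,-66,10)→(10,66,116)
g: translate: b→6 (≡66 mod 20), so (10,66,116)→(10,6,8)
g: flip: (10,6,8)→(8,-6,10)
g: reduced (well bottom): (8,-6,10) with a≤c, −a<b≤a
reduced forms (8, -6, 10) vs (8, -6, 10) ⇒ equivalent

yes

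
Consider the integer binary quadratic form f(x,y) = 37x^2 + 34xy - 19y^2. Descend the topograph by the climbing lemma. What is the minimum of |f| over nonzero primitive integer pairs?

river: ρ → (-19,42,29)
river: ρ → (29,16,-32)
river: ρ → (-32,48,13)
river: ρ → (13,56,-16)
river: ρ → (-16,40,37)
river: ρ → (37,34,-19)
closes: descent 0, river 6
min |a| on river = 13

13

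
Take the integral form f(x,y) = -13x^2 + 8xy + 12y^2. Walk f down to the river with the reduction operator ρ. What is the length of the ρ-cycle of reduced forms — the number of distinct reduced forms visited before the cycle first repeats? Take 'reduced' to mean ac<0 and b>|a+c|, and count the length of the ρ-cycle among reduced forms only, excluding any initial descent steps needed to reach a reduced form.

D = 688, ⌊√D⌋ = 26
river: ρ → (12,16,-9)
river: ρ → (-9,20,8)
river: ρ → (8,12,-17)
river: ρ → (-17,22,3)
river: ρ → (3,26,-1)
river: ρ → (-1,26,3)
river: ρ → (3,22,-17)
river: ρ → (-17,12,8)
river: ρ → (8,20,-9)
river: ρ → (-9,16,12)
river: ρ → (12,8,-13)
river: ρ → (-13,18,7)
river: ρ → (7,24,-4)
river: ρ → (-4,24,7)
river: ρ → (7,18,-13)
river: ρ → (-13,8,12)
ρ-cycle length = 16 (tail of 0 descent steps not counted)

16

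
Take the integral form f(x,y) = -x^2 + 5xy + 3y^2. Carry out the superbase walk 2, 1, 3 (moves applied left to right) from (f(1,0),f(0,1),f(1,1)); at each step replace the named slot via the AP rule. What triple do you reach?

start (-1,3,7) = (f(1,0),f(0,1),f(1,1))
replace slot 2: 2·((-1)+7) − 3 = 9 → (-1,9,7)
replace slot 1: 2·(9+7) − (-1) = 33 → (33,9,7)
replace slot 3: 2·(33+9) − 7 = 77 → (33,9,77)

33,9,77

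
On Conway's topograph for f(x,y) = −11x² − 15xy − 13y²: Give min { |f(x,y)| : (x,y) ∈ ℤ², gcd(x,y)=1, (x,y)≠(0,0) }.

translate: b→-7 (≡15 mod 22), so (11,15,13)→(11,-7,9)
flip: (11,-7,9)→(9,7,11)
reduced (well bottom): (9,7,11) with a≤c, −a<b≤a
well minimum |f| = |-9| = 9 (negative-definite)

9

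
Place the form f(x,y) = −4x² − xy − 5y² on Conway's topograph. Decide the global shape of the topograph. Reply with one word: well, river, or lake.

D = b²−4ac = (-1)² − 4·(-4)·(-5) = -79
D < 0 ⇒ definite ⇒ every region one sign ⇒ single well

well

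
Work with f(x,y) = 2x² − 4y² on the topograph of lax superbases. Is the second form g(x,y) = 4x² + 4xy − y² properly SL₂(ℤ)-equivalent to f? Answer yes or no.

D₁ = 32, D₂ = 32
river cycle of f (length 2): (2, 4, -2), (-2, 4, 2)
river cycle of g (length 2): (-1, 4, 4), (4, 4, -1)
cycles differ ⇒ inequivalent

no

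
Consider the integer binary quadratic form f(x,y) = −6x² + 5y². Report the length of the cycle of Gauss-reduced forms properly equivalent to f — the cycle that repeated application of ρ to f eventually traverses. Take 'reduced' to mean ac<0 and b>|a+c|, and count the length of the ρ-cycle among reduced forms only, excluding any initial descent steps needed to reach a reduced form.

D = 120, ⌊√D⌋ = 10
descent: ρ → (5,10,-1)  [lands on river]
river: ρ → (-1,10,5)
ρ-cycle length = 2 (tail of 1 descent step not counted)

2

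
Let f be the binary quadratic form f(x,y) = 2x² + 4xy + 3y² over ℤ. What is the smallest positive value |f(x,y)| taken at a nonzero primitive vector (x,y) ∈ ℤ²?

translate: b→0 (≡4 mod 4), so (2,4,3)→(2,0,1)
flip: (2,0,1)→(1,0,2)
reduced (well bottom): (1,0,2) with a≤c, −a<b≤a
well minimum = a = 1

1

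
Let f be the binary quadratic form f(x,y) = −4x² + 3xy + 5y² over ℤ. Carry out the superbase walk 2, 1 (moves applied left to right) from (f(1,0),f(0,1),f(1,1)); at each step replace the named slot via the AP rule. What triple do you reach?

start (-4,5,4) = (f(1,0),f(0,1),f(1,1))
replace slot 2: 2·((-4)+4) − 5 = -5 → (-4,-5,4)
replace slot 1: 2·((-5)+4) − (-4) = 2 → (2,-5,4)

2,-5,4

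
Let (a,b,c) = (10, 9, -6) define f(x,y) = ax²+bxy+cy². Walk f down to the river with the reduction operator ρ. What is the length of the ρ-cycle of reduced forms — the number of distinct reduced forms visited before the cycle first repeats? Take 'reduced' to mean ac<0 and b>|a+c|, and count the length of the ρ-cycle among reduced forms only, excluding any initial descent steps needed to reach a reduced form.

D = 321, ⌊√D⌋ = 17
river: ρ → (-6,15,4)
river: ρ → (4,17,-2)
river: ρ → (-2,15,12)
river: ρ → (12,9,-5)
river: ρ → (-5,11,10)
river: ρ → (10,9,-6)
ρ-cycle length = 6 (tail of 0 descent steps not counted)

6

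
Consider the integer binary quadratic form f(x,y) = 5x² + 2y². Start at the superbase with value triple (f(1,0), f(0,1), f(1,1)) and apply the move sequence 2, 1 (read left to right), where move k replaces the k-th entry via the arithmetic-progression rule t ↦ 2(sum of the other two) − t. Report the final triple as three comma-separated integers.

start (5,2,7) = (f(1,0),f(0,1),f(1,1))
replace slot 2: 2·(5+7) − 2 = 22 → (5,22,7)
replace slot 1: 2·(22+7) − 5 = 53 → (53,22,7)

53,22,7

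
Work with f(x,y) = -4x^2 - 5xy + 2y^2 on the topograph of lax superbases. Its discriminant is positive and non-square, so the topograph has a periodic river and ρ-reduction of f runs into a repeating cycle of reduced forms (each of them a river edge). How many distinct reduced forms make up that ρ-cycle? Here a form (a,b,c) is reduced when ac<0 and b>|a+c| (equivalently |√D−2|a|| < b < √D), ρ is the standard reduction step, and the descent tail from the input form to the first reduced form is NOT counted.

D = 57, ⌊√D⌋ = 7
descent: ρ → (2,5,-4)  [lands on river]
river: ρ → (-4,3,3)
river: ρ → (3,3,-4)
river: ρ → (-4,5,2)
river: ρ → (2,7,-1)
river: ρ → (-1,7,2)
ρ-cycle length = 6 (tail of 1 descent step not counted)

6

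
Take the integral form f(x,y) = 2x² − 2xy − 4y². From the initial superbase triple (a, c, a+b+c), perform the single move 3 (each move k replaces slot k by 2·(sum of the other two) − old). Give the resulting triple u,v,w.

start (2,-4,-4) = (f(1,0),f(0,1),f(1,1))
replace slot 3: 2·(2+(-4)) − (-4) = 0 → (2,-4,0)

2,-4,0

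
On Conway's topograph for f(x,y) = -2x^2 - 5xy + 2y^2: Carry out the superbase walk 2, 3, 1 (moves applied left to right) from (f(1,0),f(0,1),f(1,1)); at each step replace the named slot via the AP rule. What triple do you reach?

start (-2,2,-5) = (f(1,0),f(0,1),f(1,1))
replace slot 2: 2·((-2)+(-5)) − 2 = -16 → (-2,-16,-5)
replace slot 3: 2·((-2)+(-16)) − (-5) = -31 → (-2,-16,-31)
replace slot 1: 2·((-16)+(-31)) − (-2) = -92 → (-92,-16,-31)

-92,-16,-31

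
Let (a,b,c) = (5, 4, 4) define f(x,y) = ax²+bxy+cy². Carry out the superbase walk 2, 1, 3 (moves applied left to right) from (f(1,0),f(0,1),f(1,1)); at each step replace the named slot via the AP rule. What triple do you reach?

start (5,4,13) = (f(1,0),f(0,1),f(1,1))
replace slot 2: 2·(5+13) − 4 = 32 → (5,32,13)
replace slot 1: 2·(32+13) − 5 = 85 → (85,32,13)
replace slot 3: 2·(85+32) − 13 = 221 → (85,32,221)

85,32,221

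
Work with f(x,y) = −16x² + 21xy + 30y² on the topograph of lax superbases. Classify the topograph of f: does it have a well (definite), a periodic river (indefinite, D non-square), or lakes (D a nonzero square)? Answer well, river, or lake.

D = b²−4ac = 21² − 4·(-16)·30 = 2361
D > 0 non-square ⇒ indefinite ⇒ periodic river

river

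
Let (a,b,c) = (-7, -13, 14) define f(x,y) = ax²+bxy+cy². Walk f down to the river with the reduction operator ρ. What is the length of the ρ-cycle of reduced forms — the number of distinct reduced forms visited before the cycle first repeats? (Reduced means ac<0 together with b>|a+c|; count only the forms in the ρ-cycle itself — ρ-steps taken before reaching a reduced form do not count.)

D = 561, ⌊√D⌋ = 23
descent: ρ → (14,13,-7)  [lands on river]
river: ρ → (-7,15,12)
river: ρ → (12,9,-10)
river: ρ → (-10,11,11)
river: ρ → (11,11,-10)
river: ρ → (-10,9,12)
river: ρ → (12,15,-7)
river: ρ → (-7,13,14)
river: ρ → (14,15,-6)
river: ρ → (-6,21,5)
river: ρ → (5,19,-10)
river: ρ → (-10,21,3)
river: ρ → (3,21,-10)
river: ρ → (-10,19,5)
river: ρ → (5,21,-6)
river: ρ → (-6,15,14)
ρ-cycle length = 16 (tail of 1 descent step not counted)

16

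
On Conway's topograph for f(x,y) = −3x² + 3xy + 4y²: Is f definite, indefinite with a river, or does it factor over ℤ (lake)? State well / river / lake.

D = b²−4ac = 3² − 4·(-3)·4 = 57
D > 0 non-square ⇒ indefinite ⇒ periodic river

river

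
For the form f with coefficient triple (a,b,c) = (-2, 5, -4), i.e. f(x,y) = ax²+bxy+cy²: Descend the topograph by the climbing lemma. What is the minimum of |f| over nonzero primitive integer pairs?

translate: b→-1 (≡-5 mod 4), so (2,-5,4)→(2,-1,1)
flip: (2,-1,1)→(1,1,2)
reduced (well bottom): (1,1,2) with a≤c, −a<b≤a
well minimum |f| = |-1| = 1 (negative-definite)

1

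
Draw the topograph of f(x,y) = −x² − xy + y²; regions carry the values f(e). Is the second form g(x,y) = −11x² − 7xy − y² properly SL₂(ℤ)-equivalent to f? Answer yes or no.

D₁ = 5, D₂ = 5
river cycle of f (length 2): (1, 1, -1), (-1, 1, 1)
river cycle of g (length 2): (-1, 1, 1), (1, 1, -1)
cycles coincide ⇒ equivalent

yes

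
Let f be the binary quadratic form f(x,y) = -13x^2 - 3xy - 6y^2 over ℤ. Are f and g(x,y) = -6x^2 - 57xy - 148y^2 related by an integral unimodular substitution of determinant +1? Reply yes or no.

D₁ = -303, D₂ = -303
f is negative-definite; reduce −f:
−f: flip: (13,3,6)→(6,-3,13)
−f: reduced (well bottom): (6,-3,13) with a≤c, −a<b≤a
flip sign back: reduced form of f is (-6,3,-13)
g is negative-definite; reduce −g:
−g: translate: b→-3 (≡57 mod 12), so (6,57,148)→(6,-3,13)
−g: reduced (well bottom): (6,-3,13) with a≤c, −a<b≤a
flip sign back: reduced form of g is (-6,3,-13)
reduced forms (-6, 3, -13) vs (-6, 3, -13) ⇒ equivalent

yes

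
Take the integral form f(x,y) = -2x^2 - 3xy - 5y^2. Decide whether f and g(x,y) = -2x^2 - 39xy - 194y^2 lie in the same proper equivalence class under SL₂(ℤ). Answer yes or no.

D₁ = -31, D₂ = -31
f is negative-definite; reduce −f:
−f: translate: b→-1 (≡3 mod 4), so (2,3,5)→(2,-1,4)
−f: reduced (well bottom): (2,-1,4) with a≤c, −a<b≤a
flip sign back: reduced form of f is (-2,1,-4)
g is negative-definite; reduce −g:
−g: translate: b→-1 (≡39 mod 4), so (2,39,194)→(2,-1,4)
−g: reduced (well bottom): (2,-1,4) with a≤c, −a<b≤a
flip sign back: reduced form of g is (-2,1,-4)
reduced forms (-2, 1, -4) vs (-2, 1, -4) ⇒ equivalent

yes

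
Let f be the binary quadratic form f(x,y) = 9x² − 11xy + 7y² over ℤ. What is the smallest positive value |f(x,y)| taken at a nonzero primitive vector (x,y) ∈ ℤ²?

translate: b→7 (≡-11 mod 18), so (9,-11,7)→(9,7,5)
flip: (9,7,5)→(5,-7,9)
translate: b→3 (≡-7 mod 10), so (5,-7,9)→(5,3,7)
reduced (well bottom): (5,3,7) with a≤c, −a<b≤a
well minimum = a = 5

5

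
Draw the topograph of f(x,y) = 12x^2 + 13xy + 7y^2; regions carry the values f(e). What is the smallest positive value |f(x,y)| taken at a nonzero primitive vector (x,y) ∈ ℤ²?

translate: b→-11 (≡13 mod 24), so (12,13,7)→(12,-11,6)
flip: (12,-11,6)→(6,11,12)
translate: b→-1 (≡11 mod 12), so (6,11,12)→(6,-1,7)
reduced (well bottom): (6,-1,7) with a≤c, −a<b≤a
well minimum = a = 6

6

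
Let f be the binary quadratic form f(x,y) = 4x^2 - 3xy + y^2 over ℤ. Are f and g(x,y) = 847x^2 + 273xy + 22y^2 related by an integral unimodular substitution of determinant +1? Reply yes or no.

D₁ = -7, D₂ = -7
f: flip: (4,-3,1)→(1,3,4)
f: translate: b→1 (≡3 mod 2), so (1,3,4)→(1,1,2)
f: reduced (well bottom): (1,1,2) with a≤c, −a<b≤a
g: flip: (847,273,22)→(22,-273,847)
g: translate: b→-9 (≡-273 mod 44), so (22,-273,847)→(22,-9,1)
g: flip: (22,-9,1)→(1,9,22)
g: translate: b→1 (≡9 mod 2), so (1,9,22)→(1,1,2)
g: reduced (well bottom): (1,1,2) with a≤c, −a<b≤a
reduced forms (1, 1, 2) vs (1, 1, 2) ⇒ equivalent

yes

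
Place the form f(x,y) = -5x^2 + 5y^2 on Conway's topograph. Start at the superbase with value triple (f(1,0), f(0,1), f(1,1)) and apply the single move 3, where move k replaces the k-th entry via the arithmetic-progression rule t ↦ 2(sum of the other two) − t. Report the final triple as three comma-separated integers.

start (-5,5,0) = (f(1,0),f(0,1),f(1,1))
replace slot 3: 2·((-5)+5) − 0 = 0 → (-5,5,0)

-5,5,0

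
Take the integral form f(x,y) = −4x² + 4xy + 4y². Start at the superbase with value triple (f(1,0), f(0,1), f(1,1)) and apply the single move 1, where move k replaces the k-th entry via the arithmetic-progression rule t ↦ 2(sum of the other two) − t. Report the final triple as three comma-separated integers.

start (-4,4,4) = (f(1,0),f(0,1),f(1,1))
replace slot 1: 2·(4+4) − (-4) = 20 → (20,4,4)

20,4,4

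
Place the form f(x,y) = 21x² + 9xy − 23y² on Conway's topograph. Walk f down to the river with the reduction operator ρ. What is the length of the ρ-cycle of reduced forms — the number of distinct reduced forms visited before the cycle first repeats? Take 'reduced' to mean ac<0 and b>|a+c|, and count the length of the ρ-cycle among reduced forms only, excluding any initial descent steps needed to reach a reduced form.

D = 2013, ⌊√D⌋ = 44
river: ρ → (-23,37,7)
river: ρ → (7,33,-33)
river: ρ → (-33,33,7)
river: ρ → (7,37,-23)
river: ρ → (-23,9,21)
river: ρ → (21,33,-11)
river: ρ → (-11,33,21)
river: ρ → (21,9,-23)
ρ-cycle length = 8 (tail of 0 descent steps not counted)

8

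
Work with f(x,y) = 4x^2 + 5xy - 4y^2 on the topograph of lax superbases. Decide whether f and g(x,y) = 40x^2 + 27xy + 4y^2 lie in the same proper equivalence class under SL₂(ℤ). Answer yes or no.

D₁ = 89, D₂ = 89
river cycle of f (length 14): (-4, 3, 5), (5, 7, -2), (-2, 9, 1), (1, 9, -2), (-2, 7, 5), (5, 3, -4), (-4, 5, 4), (4, 3, -5), (-5, 7, 2), (2, 9, -1), … (4 more)
river cycle of g (length 14): (4, 5, -4), (-4, 3, 5), (5, 7, -2), (-2, 9, 1), (1, 9, -2), (-2, 7, 5), (5, 3, -4), (-4, 5, 4), (4, 3, -5), (-5, 7, 2), … (4 more)
cycles coincide ⇒ equivalent

yes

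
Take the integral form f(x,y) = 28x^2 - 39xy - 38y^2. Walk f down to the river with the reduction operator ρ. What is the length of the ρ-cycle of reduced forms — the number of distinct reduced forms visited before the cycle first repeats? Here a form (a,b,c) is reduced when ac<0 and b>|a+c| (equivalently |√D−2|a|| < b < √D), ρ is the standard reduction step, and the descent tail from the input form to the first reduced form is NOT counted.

D = 5777, ⌊√D⌋ = 76
descent: ρ → (-38,39,28)  [lands on river]
river: ρ → (28,73,-4)
river: ρ → (-4,71,46)
river: ρ → (46,21,-29)
river: ρ → (-29,37,38)
river: ρ → (38,39,-28)
river: ρ → (-28,73,4)
river: ρ → (4,71,-46)
river: ρ → (-46,21,29)
river: ρ → (29,37,-38)
ρ-cycle length = 10 (tail of 1 descent step not counted)

10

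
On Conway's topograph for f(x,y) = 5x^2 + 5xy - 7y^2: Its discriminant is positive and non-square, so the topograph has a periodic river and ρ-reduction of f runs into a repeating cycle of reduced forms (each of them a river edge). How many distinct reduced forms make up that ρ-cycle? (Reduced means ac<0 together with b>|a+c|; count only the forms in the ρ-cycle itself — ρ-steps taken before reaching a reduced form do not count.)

D = 165, ⌊√D⌋ = 12
river: ρ → (-7,9,3)
river: ρ → (3,9,-7)
river: ρ → (-7,5,5)
river: ρ → (5,5,-7)
ρ-cycle length = 4 (tail of 0 descent steps not counted)

4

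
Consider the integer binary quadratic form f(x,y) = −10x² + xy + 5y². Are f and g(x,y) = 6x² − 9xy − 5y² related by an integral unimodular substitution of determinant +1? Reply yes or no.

D₁ = 201, D₂ = 201
river cycle of f (length 14): (5, 9, -6), (-6, 3, 8), (8, 13, -1), (-1, 13, 8), (8, 3, -6), (-6, 9, 5), (5, 11, -4), (-4, 13, 2), (2, 11, -10), (-10, 9, 3), … (4 more)
river cycle of g (length 14): (-5, 9, 6), (6, 3, -8), (-8, 13, 1), (1, 13, -8), (-8, 3, 6), (6, 9, -5), (-5, 11, 4), (4, 13, -2), (-2, 11, 10), (10, 9, -3), … (4 more)
cycles differ ⇒ inequivalent

no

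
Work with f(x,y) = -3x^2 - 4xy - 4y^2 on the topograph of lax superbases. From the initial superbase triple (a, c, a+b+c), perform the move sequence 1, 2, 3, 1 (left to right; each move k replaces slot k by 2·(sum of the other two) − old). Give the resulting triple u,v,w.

start (-3,-4,-11) = (f(1,0),f(0,1),f(1,1))
replace slot 1: 2·((-4)+(-11)) − (-3) = -27 → (-27,-4,-11)
replace slot 2: 2·((-27)+(-11)) − (-4) = -72 → (-27,-72,-11)
replace slot 3: 2·((-27)+(-72)) − (-11) = -187 → (-27,-72,-187)
replace slot 1: 2·((-72)+(-187)) − (-27) = -491 → (-491,-72,-187)

-491,-72,-187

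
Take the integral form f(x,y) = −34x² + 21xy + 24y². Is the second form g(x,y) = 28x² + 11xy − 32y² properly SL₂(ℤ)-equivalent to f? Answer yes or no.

D₁ = 3705, D₂ = 3705
river cycle of f (length 22): (24, 27, -31), (-31, 35, 20), (20, 45, -21), (-21, 39, 26), (26, 13, -34), (-34, 55, 5), (5, 55, -34), (-34, 13, 26), (26, 39, -21), (-21, 45, 20), … (12 more)
river cycle of g (length 14): (-32, 53, 7), (7, 59, -8), (-8, 53, 28), (28, 59, -2), (-2, 57, 57), (57, 57, -2), (-2, 59, 28), (28, 53, -8), (-8, 59, 7), (7, 53, -32), … (4 more)
cycles differ ⇒ inequivalent

no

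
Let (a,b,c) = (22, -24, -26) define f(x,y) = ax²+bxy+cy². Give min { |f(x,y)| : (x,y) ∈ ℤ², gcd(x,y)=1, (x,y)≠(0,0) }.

descent: ρ → (-26,24,22)  [lands on river]
river: ρ → (22,20,-28)
river: ρ → (-28,36,14)
river: ρ → (14,48,-10)
river: ρ → (-10,52,4)
river: ρ → (4,52,-10)
river: ρ → (-10,48,14)
river: ρ → (14,36,-28)
river: ρ → (-28,20,22)
river: ρ → (22,24,-26)
river: ρ → (-26,28,20)
river: ρ → (20,52,-2)
river: ρ → (-2,52,20)
river: ρ → (20,28,-26)
closes: descent 1, river 14
min |a| on river = 2

2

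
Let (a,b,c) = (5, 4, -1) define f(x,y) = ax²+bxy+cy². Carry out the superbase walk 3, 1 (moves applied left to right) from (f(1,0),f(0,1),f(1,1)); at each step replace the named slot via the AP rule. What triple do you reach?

start (5,-1,8) = (f(1,0),f(0,1),f(1,1))
replace slot 3: 2·(5+(-1)) − 8 = 0 → (5,-1,0)
replace slot 1: 2·((-1)+0) − 5 = -7 → (-7,-1,0)

-7,-1,0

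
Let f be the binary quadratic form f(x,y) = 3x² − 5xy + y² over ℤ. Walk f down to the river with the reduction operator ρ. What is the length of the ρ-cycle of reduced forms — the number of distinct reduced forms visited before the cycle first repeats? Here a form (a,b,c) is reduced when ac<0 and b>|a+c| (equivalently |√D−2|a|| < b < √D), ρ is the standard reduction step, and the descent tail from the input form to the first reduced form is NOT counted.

D = 13, ⌊√D⌋ = 3
descent: ρ → (1,3,-1)  [lands on river]
river: ρ → (-1,3,1)
ρ-cycle length = 2 (tail of 1 descent step not counted)

2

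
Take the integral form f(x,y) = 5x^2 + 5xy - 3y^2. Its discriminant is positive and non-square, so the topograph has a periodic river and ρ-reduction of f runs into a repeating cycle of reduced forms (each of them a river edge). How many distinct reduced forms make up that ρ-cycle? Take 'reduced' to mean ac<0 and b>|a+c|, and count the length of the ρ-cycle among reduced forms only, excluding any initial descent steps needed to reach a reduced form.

D = 85, ⌊√D⌋ = 9
river: ρ → (-3,7,3)
river: ρ → (3,5,-5)
river: ρ → (-5,5,3)
river: ρ → (3,7,-3)
river: ρ → (-3,5,5)
river: ρ → (5,5,-3)
ρ-cycle length = 6 (tail of 0 descent steps not counted)

6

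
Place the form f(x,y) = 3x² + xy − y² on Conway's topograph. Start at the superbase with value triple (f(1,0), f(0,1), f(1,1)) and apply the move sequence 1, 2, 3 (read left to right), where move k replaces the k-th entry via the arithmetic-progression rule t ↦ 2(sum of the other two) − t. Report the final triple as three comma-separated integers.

start (3,-1,3) = (f(1,0),f(0,1),f(1,1))
replace slot 1: 2·((-1)+3) − 3 = 1 → (1,-1,3)
replace slot 2: 2·(1+3) − (-1) = 9 → (1,9,3)
replace slot 3: 2·(1+9) − 3 = 17 → (1,9,17)

1,9,17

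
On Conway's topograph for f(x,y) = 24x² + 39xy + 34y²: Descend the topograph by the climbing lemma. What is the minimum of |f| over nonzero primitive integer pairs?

translate: b→-9 (≡39 mod 48), so (24,39,34)→(24,-9,19)
flip: (24,-9,19)→(19,9,24)
reduced (well bottom): (19,9,24) with a≤c, −a<b≤a
well minimum = a = 19

19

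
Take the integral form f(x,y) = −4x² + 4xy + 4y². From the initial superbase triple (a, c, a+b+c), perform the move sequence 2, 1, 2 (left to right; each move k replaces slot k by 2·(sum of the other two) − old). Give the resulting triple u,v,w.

start (-4,4,4) = (f(1,0),f(0,1),f(1,1))
replace slot 2: 2·((-4)+4) − 4 = -4 → (-4,-4,4)
replace slot 1: 2·((-4)+4) − (-4) = 4 → (4,-4,4)
replace slot 2: 2·(4+4) − (-4) = 20 → (4,20,4)

4,20,4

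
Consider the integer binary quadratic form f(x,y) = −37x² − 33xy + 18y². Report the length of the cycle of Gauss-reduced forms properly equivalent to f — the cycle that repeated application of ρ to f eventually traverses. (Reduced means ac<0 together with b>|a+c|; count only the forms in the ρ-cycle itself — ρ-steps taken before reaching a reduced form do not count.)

D = 3753, ⌊√D⌋ = 61
descent: ρ → (18,33,-37)  [lands on river]
river: ρ → (-37,41,14)
river: ρ → (14,43,-34)
river: ρ → (-34,25,23)
river: ρ → (23,21,-36)
river: ρ → (-36,51,8)
river: ρ → (8,61,-1)
river: ρ → (-1,61,8)
river: ρ → (8,51,-36)
river: ρ → (-36,21,23)
river: ρ → (23,25,-34)
river: ρ → (-34,43,14)
river: ρ → (14,41,-37)
river: ρ → (-37,33,18)
river: ρ → (18,39,-31)
river: ρ → (-31,23,26)
river: ρ → (26,29,-28)
river: ρ → (-28,27,27)
river: ρ → (27,27,-28)
river: ρ → (-28,29,26)
river: ρ → (26,23,-31)
river: ρ → (-31,39,18)
ρ-cycle length = 22 (tail of 1 descent step not counted)

22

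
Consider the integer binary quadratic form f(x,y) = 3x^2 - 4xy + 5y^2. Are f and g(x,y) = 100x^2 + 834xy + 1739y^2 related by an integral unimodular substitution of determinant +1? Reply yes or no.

D₁ = -44, D₂ = -44
f: translate: b→2 (≡-4 mod 6), so (3,-4,5)→(3,2,4)
f: reduced (well bottom): (3,2,4) with a≤c, −a<b≤a
g: translate: b→34 (≡834 mod 200), so (100,834,1739)→(100,34,3)
g: flip: (100,34,3)→(3,-34,100)
g: translate: b→2 (≡-34 mod 6), so (3,-34,100)→(3,2,4)
g: reduced (well bottom): (3,2,4) with a≤c, −a<b≤a
reduced forms (3, 2, 4) vs (3, 2, 4) ⇒ equivalent

yes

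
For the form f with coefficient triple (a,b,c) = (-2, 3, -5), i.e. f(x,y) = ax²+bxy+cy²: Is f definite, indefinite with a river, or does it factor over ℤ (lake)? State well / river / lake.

D = b²−4ac = 3² − 4·(-2)·(-5) = -31
D < 0 ⇒ definite ⇒ every region one sign ⇒ single well

well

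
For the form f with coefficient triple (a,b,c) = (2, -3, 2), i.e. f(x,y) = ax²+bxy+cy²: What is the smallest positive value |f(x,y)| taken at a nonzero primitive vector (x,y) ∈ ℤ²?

translate: b→1 (≡-3 mod 4), so (2,-3,2)→(2,1,1)
flip: (2,1,1)→(1,-1,2)
translate: b→1 (≡-1 mod 2), so (1,-1,2)→(1,1,2)
reduced (well bottom): (1,1,2) with a≤c, −a<b≤a
well minimum = a = 1

1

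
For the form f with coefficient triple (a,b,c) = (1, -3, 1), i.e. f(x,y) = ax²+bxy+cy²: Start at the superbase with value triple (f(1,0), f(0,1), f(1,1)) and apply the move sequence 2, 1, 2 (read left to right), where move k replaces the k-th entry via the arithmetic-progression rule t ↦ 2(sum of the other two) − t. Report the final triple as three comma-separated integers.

start (1,1,-1) = (f(1,0),f(0,1),f(1,1))
replace slot 2: 2·(1+(-1)) − 1 = -1 → (1,-1,-1)
replace slot 1: 2·((-1)+(-1)) − 1 = -5 → (-5,-1,-1)
replace slot 2: 2·((-5)+(-1)) − (-1) = -11 → (-5,-11,-1)

-5,-11,-1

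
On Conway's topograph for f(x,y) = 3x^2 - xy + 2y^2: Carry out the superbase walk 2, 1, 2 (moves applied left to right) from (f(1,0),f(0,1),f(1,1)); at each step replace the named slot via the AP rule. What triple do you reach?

start (3,2,4) = (f(1,0),f(0,1),f(1,1))
replace slot 2: 2·(3+4) − 2 = 12 → (3,12,4)
replace slot 1: 2·(12+4) − 3 = 29 → (29,12,4)
replace slot 2: 2·(29+4) − 12 = 54 → (29,54,4)

29,54,4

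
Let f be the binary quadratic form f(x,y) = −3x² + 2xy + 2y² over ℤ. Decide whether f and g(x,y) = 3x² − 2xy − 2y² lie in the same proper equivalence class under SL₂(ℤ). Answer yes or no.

D₁ = 28, D₂ = 28
river cycle of f (length 4): (2, 2, -3), (-3, 4, 1), (1, 4, -3), (-3, 2, 2)
river cycle of g (length 4): (-2, 2, 3), (3, 4, -1), (-1, 4, 3), (3, 2, -2)
cycles differ ⇒ inequivalent

no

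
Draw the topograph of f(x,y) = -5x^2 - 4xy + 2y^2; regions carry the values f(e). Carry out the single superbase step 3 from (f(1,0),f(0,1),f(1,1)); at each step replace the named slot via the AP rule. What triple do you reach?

start (-5,2,-7) = (f(1,0),f(0,1),f(1,1))
replace slot 3: 2·((-5)+2) − (-7) = 1 → (-5,2,1)

-5,2,1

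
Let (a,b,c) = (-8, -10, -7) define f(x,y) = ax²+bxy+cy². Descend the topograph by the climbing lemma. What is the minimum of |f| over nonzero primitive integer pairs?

translate: b→-6 (≡10 mod 16), so (8,10,7)→(8,-6,5)
flip: (8,-6,5)→(5,6,8)
translate: b→-4 (≡6 mod 10), so (5,6,8)→(5,-4,7)
reduced (well bottom): (5,-4,7) with a≤c, −a<b≤a
well minimum |f| = |-5| = 5 (negative-definite)

5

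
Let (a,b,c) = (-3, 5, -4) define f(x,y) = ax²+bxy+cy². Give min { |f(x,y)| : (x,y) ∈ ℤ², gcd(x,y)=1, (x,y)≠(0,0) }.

translate: b→1 (≡-5 mod 6), so (3,-5,4)→(3,1,2)
flip: (3,1,2)→(2,-1,3)
reduced (well bottom): (2,-1,3) with a≤c, −a<b≤a
well minimum |f| = |-2| = 2 (negative-definite)

2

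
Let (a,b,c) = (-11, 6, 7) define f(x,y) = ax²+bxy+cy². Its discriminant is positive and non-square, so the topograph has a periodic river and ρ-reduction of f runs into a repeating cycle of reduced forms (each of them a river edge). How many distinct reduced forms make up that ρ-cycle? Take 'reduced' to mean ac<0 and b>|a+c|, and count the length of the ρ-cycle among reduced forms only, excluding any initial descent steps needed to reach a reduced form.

D = 344, ⌊√D⌋ = 18
river: ρ → (7,8,-10)
river: ρ → (-10,12,5)
river: ρ → (5,18,-1)
river: ρ → (-1,18,5)
river: ρ → (5,12,-10)
river: ρ → (-10,8,7)
river: ρ → (7,6,-11)
river: ρ → (-11,16,2)
river: ρ → (2,16,-11)
river: ρ → (-11,6,7)
ρ-cycle length = 10 (tail of 0 descent steps not counted)

10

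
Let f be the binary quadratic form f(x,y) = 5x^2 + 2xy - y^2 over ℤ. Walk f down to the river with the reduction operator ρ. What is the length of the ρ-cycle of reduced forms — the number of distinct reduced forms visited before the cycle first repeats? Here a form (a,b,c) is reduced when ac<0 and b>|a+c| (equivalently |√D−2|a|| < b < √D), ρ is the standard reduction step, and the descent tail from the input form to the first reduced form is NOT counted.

D = 24, ⌊√D⌋ = 4
descent: ρ → (-1,4,2)  [lands on river]
river: ρ → (2,4,-1)
ρ-cycle length = 2 (tail of 1 descent step not counted)

2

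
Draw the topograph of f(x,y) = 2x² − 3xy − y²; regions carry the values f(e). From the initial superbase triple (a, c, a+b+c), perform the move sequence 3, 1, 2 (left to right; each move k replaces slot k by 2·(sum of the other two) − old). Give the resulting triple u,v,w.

start (2,-1,-2) = (f(1,0),f(0,1),f(1,1))
replace slot 3: 2·(2+(-1)) − (-2) = 4 → (2,-1,4)
replace slot 1: 2·((-1)+4) − 2 = 4 → (4,-1,4)
replace slot 2: 2·(4+4) − (-1) = 17 → (4,17,4)

4,17,4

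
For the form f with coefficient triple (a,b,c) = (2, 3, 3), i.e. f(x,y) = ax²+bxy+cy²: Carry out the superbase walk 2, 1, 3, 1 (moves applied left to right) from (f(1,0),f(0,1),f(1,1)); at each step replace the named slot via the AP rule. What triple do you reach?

start (2,3,8) = (f(1,0),f(0,1),f(1,1))
replace slot 2: 2·(2+8) − 3 = 17 → (2,17,8)
replace slot 1: 2·(17+8) − 2 = 48 → (48,17,8)
replace slot 3: 2·(48+17) − 8 = 122 → (48,17,122)
replace slot 1: 2·(17+122) − 48 = 230 → (230,17,122)

230,17,122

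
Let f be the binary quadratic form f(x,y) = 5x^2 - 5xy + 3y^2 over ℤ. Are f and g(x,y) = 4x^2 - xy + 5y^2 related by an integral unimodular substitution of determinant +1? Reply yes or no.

D₁ = -35, D₂ = -79
discriminants differ ⇒ not SL₂(ℤ)-equivalent

no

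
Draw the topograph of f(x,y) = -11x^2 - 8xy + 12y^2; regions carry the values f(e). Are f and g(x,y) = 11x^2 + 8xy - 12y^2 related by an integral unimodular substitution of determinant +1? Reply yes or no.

D₁ = 592, D₂ = 592
river cycle of f (length 6): (12, 8, -11), (-11, 14, 9), (9, 22, -3), (-3, 20, 16), (16, 12, -7), (-7, 16, 12)
river cycle of g (length 6): (-12, 16, 7), (7, 12, -16), (-16, 20, 3), (3, 22, -9), (-9, 14, 11), (11, 8, -12)
cycles differ ⇒ inequivalent

no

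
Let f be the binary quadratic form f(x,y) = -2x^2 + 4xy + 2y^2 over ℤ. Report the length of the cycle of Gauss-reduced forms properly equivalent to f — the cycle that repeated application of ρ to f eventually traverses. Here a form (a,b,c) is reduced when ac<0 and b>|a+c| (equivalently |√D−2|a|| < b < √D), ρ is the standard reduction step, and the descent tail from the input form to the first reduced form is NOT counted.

D = 32, ⌊√D⌋ = 5
river: ρ → (2,4,-2)
river: ρ → (-2,4,2)
ρ-cycle length = 2 (tail of 0 descent steps not counted)

2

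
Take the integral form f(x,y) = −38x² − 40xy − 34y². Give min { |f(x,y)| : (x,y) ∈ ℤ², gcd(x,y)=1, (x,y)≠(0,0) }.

translate: b→-36 (≡40 mod 76), so (38,40,34)→(38,-36,32)
flip: (38,-36,32)→(32,36,38)
translate: b→-28 (≡36 mod 64), so (32,36,38)→(32,-28,34)
reduced (well bottom): (32,-28,34) with a≤c, −a<b≤a
well minimum |f| = |-32| = 32 (negative-definite)

32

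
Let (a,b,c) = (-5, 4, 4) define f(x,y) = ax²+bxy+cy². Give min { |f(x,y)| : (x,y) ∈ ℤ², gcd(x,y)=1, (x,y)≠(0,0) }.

river: ρ → (4,4,-5)
river: ρ → (-5,6,3)
river: ρ → (3,6,-5)
river: ρ → (-5,4,4)
closes: descent 0, river 4
min |a| on river = 3

3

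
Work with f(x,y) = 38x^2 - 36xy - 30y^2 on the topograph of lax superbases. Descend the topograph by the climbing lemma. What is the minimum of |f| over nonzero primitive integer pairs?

descent: ρ → (-30,36,38)  [lands on river]
river: ρ → (38,40,-28)
river: ρ → (-28,72,6)
river: ρ → (6,72,-28)
river: ρ → (-28,40,38)
river: ρ → (38,36,-30)
river: ρ → (-30,24,44)
river: ρ → (44,64,-10)
river: ρ → (-10,76,2)
river: ρ → (2,76,-10)
river: ρ → (-10,64,44)
river: ρ → (44,24,-30)
closes: descent 1, river 12
min |a| on river = 2

2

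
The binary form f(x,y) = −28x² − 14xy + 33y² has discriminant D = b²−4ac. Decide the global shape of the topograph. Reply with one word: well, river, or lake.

D = b²−4ac = (-14)² − 4·(-28)·33 = 3892
D > 0 non-square ⇒ indefinite ⇒ periodic river

river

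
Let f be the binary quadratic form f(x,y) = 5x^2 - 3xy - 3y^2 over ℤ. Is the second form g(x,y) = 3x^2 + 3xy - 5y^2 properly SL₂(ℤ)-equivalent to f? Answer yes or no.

D₁ = 69, D₂ = 69
river cycle of f (length 4): (-3, 3, 5), (5, 7, -1), (-1, 7, 5), (5, 3, -3)
river cycle of g (length 4): (-5, 7, 1), (1, 7, -5), (-5, 3, 3), (3, 3, -5)
cycles differ ⇒ inequivalent

no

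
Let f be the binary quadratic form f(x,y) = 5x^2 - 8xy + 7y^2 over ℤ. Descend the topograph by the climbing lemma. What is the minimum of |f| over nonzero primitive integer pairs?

translate: b→2 (≡-8 mod 10), so (5,-8,7)→(5,2,4)
flip: (5,2,4)→(4,-2,5)
reduced (well bottom): (4,-2,5) with a≤c, −a<b≤a
well minimum = a = 4

4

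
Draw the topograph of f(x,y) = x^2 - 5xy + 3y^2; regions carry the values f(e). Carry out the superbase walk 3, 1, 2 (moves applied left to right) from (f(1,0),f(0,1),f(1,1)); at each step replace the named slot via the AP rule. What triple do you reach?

start (1,3,-1) = (f(1,0),f(0,1),f(1,1))
replace slot 3: 2·(1+3) − (-1) = 9 → (1,3,9)
replace slot 1: 2·(3+9) − 1 = 23 → (23,3,9)
replace slot 2: 2·(23+9) − 3 = 61 → (23,61,9)

23,61,9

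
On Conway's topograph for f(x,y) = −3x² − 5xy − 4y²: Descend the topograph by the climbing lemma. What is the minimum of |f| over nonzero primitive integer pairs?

translate: b→-1 (≡5 mod 6), so (3,5,4)→(3,-1,2)
flip: (3,-1,2)→(2,1,3)
reduced (well bottom): (2,1,3) with a≤c, −a<b≤a
well minimum |f| = |-2| = 2 (negative-definite)

2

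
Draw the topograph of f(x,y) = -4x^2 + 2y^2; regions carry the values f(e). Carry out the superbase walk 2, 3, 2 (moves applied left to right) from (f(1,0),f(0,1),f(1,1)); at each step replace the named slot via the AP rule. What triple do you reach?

start (-4,2,-2) = (f(1,0),f(0,1),f(1,1))
replace slot 2: 2·((-4)+(-2)) − 2 = -14 → (-4,-14,-2)
replace slot 3: 2·((-4)+(-14)) − (-2) = -34 → (-4,-14,-34)
replace slot 2: 2·((-4)+(-34)) − (-14) = -62 → (-4,-62,-34)

-4,-62,-34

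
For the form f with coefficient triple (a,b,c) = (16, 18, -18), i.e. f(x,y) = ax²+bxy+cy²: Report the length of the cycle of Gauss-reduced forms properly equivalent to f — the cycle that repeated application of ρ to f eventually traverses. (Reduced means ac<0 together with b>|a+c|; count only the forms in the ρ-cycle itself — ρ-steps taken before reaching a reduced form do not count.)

D = 1476, ⌊√D⌋ = 38
river: ρ → (-18,18,16)
river: ρ → (16,14,-20)
river: ρ → (-20,26,10)
river: ρ → (10,34,-8)
river: ρ → (-8,30,18)
river: ρ → (18,6,-20)
river: ρ → (-20,34,4)
river: ρ → (4,38,-2)
river: ρ → (-2,38,4)
river: ρ → (4,34,-20)
river: ρ → (-20,6,18)
river: ρ → (18,30,-8)
river: ρ → (-8,34,10)
river: ρ → (10,26,-20)
river: ρ → (-20,14,16)
river: ρ → (16,18,-18)
ρ-cycle length = 16 (tail of 0 descent steps not counted)

16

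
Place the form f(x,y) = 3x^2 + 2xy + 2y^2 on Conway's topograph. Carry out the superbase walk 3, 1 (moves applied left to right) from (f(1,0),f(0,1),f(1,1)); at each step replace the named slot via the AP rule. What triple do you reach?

start (3,2,7) = (f(1,0),f(0,1),f(1,1))
replace slot 3: 2·(3+2) − 7 = 3 → (3,2,3)
replace slot 1: 2·(2+3) − 3 = 7 → (7,2,3)

7,2,3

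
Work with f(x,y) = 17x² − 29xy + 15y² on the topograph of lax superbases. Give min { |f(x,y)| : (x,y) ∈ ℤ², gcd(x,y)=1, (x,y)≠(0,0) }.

translate: b→5 (≡-29 mod 34), so (17,-29,15)→(17,5,3)
flip: (17,5,3)→(3,-5,17)
translate: b→1 (≡-5 mod 6), so (3,-5,17)→(3,1,15)
reduced (well bottom): (3,1,15) with a≤c, −a<b≤a
well minimum = a = 3

3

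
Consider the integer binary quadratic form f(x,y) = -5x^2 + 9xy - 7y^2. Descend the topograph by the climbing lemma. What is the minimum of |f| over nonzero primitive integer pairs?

translate: b→1 (≡-9 mod 10), so (5,-9,7)→(5,1,3)
flip: (5,1,3)→(3,-1,5)
reduced (well bottom): (3,-1,5) with a≤c, −a<b≤a
well minimum |f| = |-3| = 3 (negative-definite)

3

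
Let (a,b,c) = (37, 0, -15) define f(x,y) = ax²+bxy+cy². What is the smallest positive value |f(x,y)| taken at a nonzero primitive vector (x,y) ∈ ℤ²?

descent: ρ → (-15,30,22)  [lands on river]
river: ρ → (22,14,-23)
river: ρ → (-23,32,13)
river: ρ → (13,46,-2)
river: ρ → (-2,46,13)
river: ρ → (13,32,-23)
river: ρ → (-23,14,22)
river: ρ → (22,30,-15)
closes: descent 1, river 8
min |a| on river = 2

2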